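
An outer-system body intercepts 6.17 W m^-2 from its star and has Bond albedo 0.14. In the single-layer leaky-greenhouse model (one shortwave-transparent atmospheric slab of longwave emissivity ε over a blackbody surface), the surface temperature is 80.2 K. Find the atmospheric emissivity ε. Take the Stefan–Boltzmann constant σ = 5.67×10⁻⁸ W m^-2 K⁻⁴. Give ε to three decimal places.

TOA balance gives T_e = 69.55 K.
Since (2−ε)/2 = (T_e/T_s)⁴ = 0.5655, ε = 0.8690.

0.869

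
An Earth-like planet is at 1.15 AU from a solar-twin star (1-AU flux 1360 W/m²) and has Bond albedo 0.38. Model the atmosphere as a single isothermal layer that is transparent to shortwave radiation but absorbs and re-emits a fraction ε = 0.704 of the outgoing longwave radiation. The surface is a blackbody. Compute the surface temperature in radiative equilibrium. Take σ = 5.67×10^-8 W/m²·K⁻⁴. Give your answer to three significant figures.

Irradiance scales as 1/d², so S = 1360 W/m² × (1/1.15)² = 1028 W/m².
The planet radiates to space at T_e = [S(1−α)/(4σ)]^(1/4) = 230.3 K.
For a single slab of emissivity ε, T_s⁴ = 2T_e⁴/(2−ε); thus T_s = 230.3·(1.543)^(1/4) = 256.6 K.

257 kelvin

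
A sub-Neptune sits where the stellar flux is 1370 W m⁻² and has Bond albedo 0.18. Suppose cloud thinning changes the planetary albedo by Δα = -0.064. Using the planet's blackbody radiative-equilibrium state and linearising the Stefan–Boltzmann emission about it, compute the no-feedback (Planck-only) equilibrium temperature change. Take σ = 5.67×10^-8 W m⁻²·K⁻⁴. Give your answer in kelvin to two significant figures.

Reference equilibrium: T_e = [S(1−α)/(4σ)]^(1/4) = 265.3 K.
TOA radiative forcing: ΔF = −S·Δα/4 = −1370·(-0.064)/4 = 21.92 W m⁻².
Linearising σT⁴ gives d(σT⁴)/dT = 4σT_e³ = 4.235 W m⁻² per K.
Hence the no-feedback warming is ΔF/(4σT_e³) = 5.18 K.

5.2 K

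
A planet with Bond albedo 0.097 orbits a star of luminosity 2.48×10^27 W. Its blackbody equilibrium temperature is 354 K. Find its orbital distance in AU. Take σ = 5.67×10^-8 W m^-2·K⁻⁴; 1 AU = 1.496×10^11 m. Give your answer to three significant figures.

1.50 AU

Required flux: S = 4σT⁴/(1−α) = 3944 W m^-2.
Then d = [L/(4πS)]^(1/2) = 2.237×10^11 m, i.e. 1.495 AU.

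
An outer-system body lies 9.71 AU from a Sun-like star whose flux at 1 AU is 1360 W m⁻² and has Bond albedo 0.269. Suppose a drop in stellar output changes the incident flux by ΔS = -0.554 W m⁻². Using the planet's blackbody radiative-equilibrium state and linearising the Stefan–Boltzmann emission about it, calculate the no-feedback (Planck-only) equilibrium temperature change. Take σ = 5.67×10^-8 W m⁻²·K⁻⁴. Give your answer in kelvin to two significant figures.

Irradiance scales as 1/d², so S = 1360 W m⁻² × (1/9.71)² = 14.42 W m⁻².
Unperturbed T_e = [14.42·(1−0.269)/(4σ)]^¼ = 82.57 K.
Only a fraction (1−α) is absorbed and it's spread over 4πR², so ΔF = (1−α)ΔS/4 = -0.1012 W m⁻².
The Planck feedback parameter is 4σT_e³ = 0.1277 W m⁻²/K.
ΔT₀ = ΔF/λ_P = -0.1012/0.1277 = -0.793 K.

-0.79 K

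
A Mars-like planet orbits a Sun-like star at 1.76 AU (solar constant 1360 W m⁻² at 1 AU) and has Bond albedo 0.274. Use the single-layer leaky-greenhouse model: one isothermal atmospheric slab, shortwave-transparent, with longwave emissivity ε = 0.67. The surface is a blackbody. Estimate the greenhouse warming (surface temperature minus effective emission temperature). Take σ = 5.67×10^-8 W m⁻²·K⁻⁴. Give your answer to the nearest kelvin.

By the inverse-square law, S = 1360/1.76² = 439.0 W m⁻².
Effective emission temperature (TOA balance): σT_e⁴ = S(1−α)/4 = 79.69 W m⁻² → T_e = 193.6 K.
Surface balance with a leaky layer gives σT_s⁴ = σT_e⁴·2/(2−ε), so T_s = T_e·[2/(2−0.67)]^(1/4) = 214.4 K.
The atmosphere warms the surface by 20.79 K.

21 K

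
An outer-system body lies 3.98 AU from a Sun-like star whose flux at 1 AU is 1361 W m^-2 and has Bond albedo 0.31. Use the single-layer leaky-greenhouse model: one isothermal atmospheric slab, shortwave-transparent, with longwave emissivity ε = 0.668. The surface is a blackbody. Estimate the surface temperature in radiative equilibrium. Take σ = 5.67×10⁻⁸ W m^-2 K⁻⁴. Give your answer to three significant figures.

By the inverse-square law, S = 1361/3.98² = 85.92 W m^-2.
At the top of the atmosphere, σT_e⁴ = S(1−α)/4 = 14.82 W m^-2, giving T_e = 127.2 K.
The surface balance (absorbed SW + ε·downward IR = σT_s⁴) with T_a⁴ = T_s⁴/2 reduces to T_s = T_e·[2/(2−ε)]^¼ = 140.8 K.

141 K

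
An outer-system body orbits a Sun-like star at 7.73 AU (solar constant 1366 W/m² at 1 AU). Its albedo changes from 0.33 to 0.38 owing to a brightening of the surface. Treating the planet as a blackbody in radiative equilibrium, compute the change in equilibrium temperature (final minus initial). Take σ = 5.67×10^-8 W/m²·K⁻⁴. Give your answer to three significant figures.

Irradiance scales as 1/d², so S = 1366 W/m² × (1/7.73)² = 22.86 W/m².
Before: T₁ = [22.86·0.67/(4σ)]^(1/4) = 90.65 K.
Final:   T₂ = [S(1−0.38)/(4σ)]^(1/4) = 88.91 K.
Change: 88.91 − 90.65 = -1.741 K.

-1.74 K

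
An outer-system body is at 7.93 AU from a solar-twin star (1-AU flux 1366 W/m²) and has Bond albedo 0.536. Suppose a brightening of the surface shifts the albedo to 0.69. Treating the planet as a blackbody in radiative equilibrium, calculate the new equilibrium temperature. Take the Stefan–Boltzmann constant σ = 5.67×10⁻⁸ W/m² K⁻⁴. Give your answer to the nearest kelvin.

74 kelvin

By the inverse-square law, S = 1366/7.93² = 21.72 W/m².
With the new albedo, S(1−α₂)/4 = 1.683 W/m², so T₂ = 73.82 K.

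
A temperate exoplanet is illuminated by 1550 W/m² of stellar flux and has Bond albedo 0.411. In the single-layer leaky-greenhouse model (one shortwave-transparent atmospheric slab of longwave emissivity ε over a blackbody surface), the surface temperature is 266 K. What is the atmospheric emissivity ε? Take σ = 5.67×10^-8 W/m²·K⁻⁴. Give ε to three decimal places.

0.392

Effective temperature: T_e = [S(1−α)/(4σ)]^(1/4) = 251.9 K.
Since (2−ε)/2 = (T_e/T_s)⁴ = 0.8040, ε = 0.3919.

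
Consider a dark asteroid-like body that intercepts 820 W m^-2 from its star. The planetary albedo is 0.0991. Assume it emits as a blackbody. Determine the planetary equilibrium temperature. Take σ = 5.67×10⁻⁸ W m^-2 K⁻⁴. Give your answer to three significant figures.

239 K

The planet absorbs (1−α)S over its disc πR² and re-emits over 4πR², so the mean absorbed flux is (1−0.0991)·820.0/4 = 184.7 W m^-2.
In equilibrium σT⁴ equals this, so T = 238.9 K.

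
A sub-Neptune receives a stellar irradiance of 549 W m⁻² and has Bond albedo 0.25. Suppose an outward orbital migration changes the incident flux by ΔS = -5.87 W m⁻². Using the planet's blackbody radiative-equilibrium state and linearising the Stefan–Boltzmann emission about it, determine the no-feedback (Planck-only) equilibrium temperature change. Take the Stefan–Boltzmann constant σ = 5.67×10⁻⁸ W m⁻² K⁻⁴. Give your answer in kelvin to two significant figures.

-0.55 K

Unperturbed T_e = [549.0·(1−0.25)/(4σ)]^¼ = 206.4 K.
Only a fraction (1−α) is absorbed and it's spread over 4πR², so ΔF = (1−α)ΔS/4 = -1.101 W m⁻².
Planck response: λ_P = 4σT_e³ = 4·5.67×10⁻⁸·(206.4)³ = 1.995 W m⁻²/K.
So ΔT₀ = -1.101/1.995 = -0.552 K.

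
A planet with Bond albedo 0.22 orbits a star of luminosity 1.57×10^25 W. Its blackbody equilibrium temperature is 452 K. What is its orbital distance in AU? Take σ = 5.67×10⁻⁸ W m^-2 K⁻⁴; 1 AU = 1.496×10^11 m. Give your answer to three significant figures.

0.0678 AU

The flux needed for this T is 4σT⁴/(1−0.22) = 12140 W m^-2.
Then d = [L/(4πS)]^(1/2) = 1.015×10^10 m, i.e. 0.06782 AU.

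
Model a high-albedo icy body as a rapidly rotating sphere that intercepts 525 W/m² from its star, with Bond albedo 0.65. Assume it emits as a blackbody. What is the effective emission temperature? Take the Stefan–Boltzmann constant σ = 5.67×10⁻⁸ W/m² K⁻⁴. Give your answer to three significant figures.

Absorbed flux (global mean): S(1−α)/4 = 525.0·0.35/4 = 45.94 W/m².
In equilibrium σT⁴ equals this, so T = 168.7 K.

169 K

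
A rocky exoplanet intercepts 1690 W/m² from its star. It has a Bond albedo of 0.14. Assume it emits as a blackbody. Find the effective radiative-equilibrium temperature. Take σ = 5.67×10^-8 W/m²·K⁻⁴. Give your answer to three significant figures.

283 kelvin

The planet absorbs (1−α)S over its disc πR² and re-emits over 4πR², so the mean absorbed flux is (1−0.14)·1690/4 = 363.4 W/m².
Set σT⁴ = 363.4 → T = (363.4/σ)^(1/4) = 282.9 K.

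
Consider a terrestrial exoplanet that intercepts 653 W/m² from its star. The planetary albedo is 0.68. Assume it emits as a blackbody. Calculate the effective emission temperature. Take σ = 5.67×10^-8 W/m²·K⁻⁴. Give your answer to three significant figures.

Absorbed flux (global mean): S(1−α)/4 = 653.0·0.32/4 = 52.24 W/m².
In equilibrium σT⁴ equals this, so T = 174.2 K.

174 K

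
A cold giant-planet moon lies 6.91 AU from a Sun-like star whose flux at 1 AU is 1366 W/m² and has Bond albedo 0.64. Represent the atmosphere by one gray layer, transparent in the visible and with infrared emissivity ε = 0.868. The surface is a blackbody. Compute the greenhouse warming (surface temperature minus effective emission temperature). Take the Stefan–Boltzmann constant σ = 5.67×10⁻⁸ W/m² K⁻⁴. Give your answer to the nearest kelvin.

13 K

Flux at the orbit: S = 1366/(6.91)² = 28.61 W/m².
At the top of the atmosphere, σT_e⁴ = S(1−α)/4 = 2.575 W/m², giving T_e = 82.09 K.
For a single slab of emissivity ε, T_s⁴ = 2T_e⁴/(2−ε); thus T_s = 82.09·(1.767)^(1/4) = 94.64 K.
Greenhouse warming: T_s − T_e = 12.55 K.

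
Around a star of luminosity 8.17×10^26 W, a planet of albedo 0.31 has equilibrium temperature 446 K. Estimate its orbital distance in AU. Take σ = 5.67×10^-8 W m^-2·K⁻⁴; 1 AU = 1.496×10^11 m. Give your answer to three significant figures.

Energy balance gives S = 4σT⁴/(1−α) = 13010 W m^-2.
S = L/(4πd²) → d = √(L/4πS) = √(8.17×10^26/(4π·13010)) = 7.070×10^10 m = 0.4726 AU.

0.473 AU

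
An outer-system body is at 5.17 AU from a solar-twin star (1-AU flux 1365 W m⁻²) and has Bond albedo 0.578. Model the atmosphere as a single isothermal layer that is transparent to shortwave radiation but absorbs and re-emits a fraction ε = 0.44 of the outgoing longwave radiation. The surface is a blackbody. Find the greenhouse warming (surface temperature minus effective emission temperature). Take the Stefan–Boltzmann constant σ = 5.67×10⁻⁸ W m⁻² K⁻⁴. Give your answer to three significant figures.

By the inverse-square law, S = 1365/5.17² = 51.07 W m⁻².
Effective emission temperature (TOA balance): σT_e⁴ = S(1−α)/4 = 5.388 W m⁻² → T_e = 98.73 K.
The surface balance (absorbed SW + ε·downward IR = σT_s⁴) with T_a⁴ = T_s⁴/2 reduces to T_s = T_e·[2/(2−ε)]^¼ = 105.1 K.
The atmosphere warms the surface by 6.327 K.

6.33 K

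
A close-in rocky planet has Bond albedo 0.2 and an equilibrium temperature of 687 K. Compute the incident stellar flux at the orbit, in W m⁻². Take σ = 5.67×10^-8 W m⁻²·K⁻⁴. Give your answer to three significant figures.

From S(1−α)/4 = σT⁴: S = 4σT⁴/(1−α).
σT⁴ = 5.67×10⁻⁸·(687)⁴ = 12630 W m⁻².
So S = 4×12630/(1−0.2) = 63150 W m⁻².

63200 W m⁻²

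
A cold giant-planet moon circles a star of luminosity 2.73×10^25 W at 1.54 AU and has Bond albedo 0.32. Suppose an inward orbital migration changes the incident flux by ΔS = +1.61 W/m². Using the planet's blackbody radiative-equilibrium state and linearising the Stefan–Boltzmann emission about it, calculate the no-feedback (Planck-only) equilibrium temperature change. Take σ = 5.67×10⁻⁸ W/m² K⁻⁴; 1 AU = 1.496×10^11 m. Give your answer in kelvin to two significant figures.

Orbital distance: d = 1.54 AU = 2.304×10^11 m.
Flux at the orbit: S = L/(4πd²) = 2.73×10^25/(4π·(2.30×10^11)²) = 40.93 W/m².
Unperturbed T_e = [40.93·(1−0.32)/(4σ)]^¼ = 105.3 K.
ΔF = Δ[S(1−α)]/4 = (1−0.32)·+1.61/4 = 0.2737 W/m².
Planck response: λ_P = 4σT_e³ = 4·5.67×10⁻⁸·(105.3)³ = 0.2644 W/m²/K.
ΔT₀ = ΔF/λ_P = 0.2737/0.2644 = 1.04 K.

1.0 K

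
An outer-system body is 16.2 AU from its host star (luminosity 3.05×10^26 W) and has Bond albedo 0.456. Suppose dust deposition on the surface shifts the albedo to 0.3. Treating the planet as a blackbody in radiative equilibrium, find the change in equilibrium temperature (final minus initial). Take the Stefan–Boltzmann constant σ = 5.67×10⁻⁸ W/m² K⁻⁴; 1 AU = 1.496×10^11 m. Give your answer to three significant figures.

3.65 K

d = 16.2 × 1.496×10^11 m = 2.424×10^12 m.
Flux at the orbit: S = L/(4πd²) = 3.05×10^26/(4π·(2.42×10^12)²) = 4.132 W/m².
Initial: T₁ = [S(1−0.456)/(4σ)]^(1/4) = 56.11 K.
Final:   T₂ = [S(1−0.3)/(4σ)]^(1/4) = 59.76 K.
Change: 59.76 − 56.11 = 3.651 K.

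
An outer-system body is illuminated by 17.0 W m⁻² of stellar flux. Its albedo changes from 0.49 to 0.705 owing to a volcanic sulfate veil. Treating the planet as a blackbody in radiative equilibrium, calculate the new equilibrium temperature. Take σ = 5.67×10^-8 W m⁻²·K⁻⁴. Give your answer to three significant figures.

68.6 K

New equilibrium: T₂ = [(1−0.705)·17.00/(4σ)]^(1/4) = 68.57 K.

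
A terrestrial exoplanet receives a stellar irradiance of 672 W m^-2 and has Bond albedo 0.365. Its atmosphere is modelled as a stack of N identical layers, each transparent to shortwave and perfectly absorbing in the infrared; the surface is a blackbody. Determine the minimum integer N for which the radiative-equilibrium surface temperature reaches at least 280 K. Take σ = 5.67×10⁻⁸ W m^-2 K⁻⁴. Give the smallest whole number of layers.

3

The effective emission temperature is T_e = [S(1−α)/(4σ)]^¼ = 208.3 K.
T_s = (N+1)^(1/4)·T_e ≥ 280 K requires N+1 ≥ (T_s/T_e)⁴ = (280/208.3)⁴ = 3.267.
The minimum whole number is N = 3.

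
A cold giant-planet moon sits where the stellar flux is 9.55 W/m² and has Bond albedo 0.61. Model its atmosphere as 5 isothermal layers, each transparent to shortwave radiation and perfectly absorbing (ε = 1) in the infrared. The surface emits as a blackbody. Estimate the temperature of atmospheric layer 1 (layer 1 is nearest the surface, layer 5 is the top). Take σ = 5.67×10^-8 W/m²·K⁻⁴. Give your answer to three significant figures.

The effective emission temperature is T_e = [S(1−α)/(4σ)]^¼ = 63.66 K.
In the N-layer model, layer k (counted from the surface) has T_k = (N+1−k)^(1/4)·T_e.
With k = 1: T_1 = (5+1−1)^¼·63.66 K = 95.19 K.

95.2 K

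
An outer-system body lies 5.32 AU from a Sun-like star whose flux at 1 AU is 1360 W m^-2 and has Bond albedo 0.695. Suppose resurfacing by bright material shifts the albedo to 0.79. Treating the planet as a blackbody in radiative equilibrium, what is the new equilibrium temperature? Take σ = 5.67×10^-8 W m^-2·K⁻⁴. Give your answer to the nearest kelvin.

82 K

Irradiance scales as 1/d², so S = 1360 W m^-2 × (1/5.32)² = 48.05 W m^-2.
T₂ = [S(1−α₂)/(4σ)]^(1/4) = [48.05·0.21/(4σ)]^(1/4) = 81.67 K.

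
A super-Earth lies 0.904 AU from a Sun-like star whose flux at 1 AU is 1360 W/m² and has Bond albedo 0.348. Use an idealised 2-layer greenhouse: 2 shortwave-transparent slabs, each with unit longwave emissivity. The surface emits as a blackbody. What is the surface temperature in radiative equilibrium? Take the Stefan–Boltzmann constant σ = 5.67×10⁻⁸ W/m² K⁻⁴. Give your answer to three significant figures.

346 K

Irradiance scales as 1/d², so S = 1360 W/m² × (1/0.904)² = 1664 W/m².
The effective emission temperature is T_e = [S(1−α)/(4σ)]^¼ = 263.0 K.
With N = 2 opaque layers, T_s = (N+1)^(1/4)·T_e = 3^(1/4)·263.0 = 346.1 K.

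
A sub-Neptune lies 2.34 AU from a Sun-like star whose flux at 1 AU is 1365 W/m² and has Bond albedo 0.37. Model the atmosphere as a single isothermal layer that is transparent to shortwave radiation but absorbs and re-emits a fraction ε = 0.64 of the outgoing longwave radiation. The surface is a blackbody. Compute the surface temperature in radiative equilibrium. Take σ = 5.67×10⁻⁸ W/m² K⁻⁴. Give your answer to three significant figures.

Flux at the orbit: S = 1365/(2.34)² = 249.3 W/m².
Effective emission temperature (TOA balance): σT_e⁴ = S(1−α)/4 = 39.26 W/m² → T_e = 162.2 K.
The surface balance (absorbed SW + ε·downward IR = σT_s⁴) with T_a⁴ = T_s⁴/2 reduces to T_s = T_e·[2/(2−ε)]^¼ = 178.6 K.

179 K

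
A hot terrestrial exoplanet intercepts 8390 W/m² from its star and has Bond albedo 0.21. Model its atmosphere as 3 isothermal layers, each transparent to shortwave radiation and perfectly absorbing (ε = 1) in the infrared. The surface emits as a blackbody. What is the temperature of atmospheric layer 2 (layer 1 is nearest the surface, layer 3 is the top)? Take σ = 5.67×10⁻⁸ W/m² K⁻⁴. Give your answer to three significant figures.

492 K

Top-of-atmosphere balance: σT_e⁴ = S(1−α)/4 = 1657 W/m² → T_e = 413.5 K.
The net upward flux σT_e⁴ is constant between every pair of levels, so T_k⁴ = (N+1−k)T_e⁴.
With k = 2: T_2 = (3+1−2)^¼·413.5 K = 491.7 K.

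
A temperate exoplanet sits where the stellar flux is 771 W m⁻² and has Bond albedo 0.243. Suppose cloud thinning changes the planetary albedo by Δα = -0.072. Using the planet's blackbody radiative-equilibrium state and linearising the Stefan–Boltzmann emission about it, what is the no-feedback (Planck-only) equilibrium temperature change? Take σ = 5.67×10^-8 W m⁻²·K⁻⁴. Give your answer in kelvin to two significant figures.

5.4 kelvin

Unperturbed T_e = [771.0·(1−0.243)/(4σ)]^¼ = 225.2 K.
The change in absorbed flux is Δ[S(1−α)/4] = −SΔα/4 = 13.88 W m⁻².
The Planck feedback parameter is 4σT_e³ = 2.591 W m⁻²/K.
ΔT₀ = ΔF/λ_P = 13.88/2.591 = 5.36 K.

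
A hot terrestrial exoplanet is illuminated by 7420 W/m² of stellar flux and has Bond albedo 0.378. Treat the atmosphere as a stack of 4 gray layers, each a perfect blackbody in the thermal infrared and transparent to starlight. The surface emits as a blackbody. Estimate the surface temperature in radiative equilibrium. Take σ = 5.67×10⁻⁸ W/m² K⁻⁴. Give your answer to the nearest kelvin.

OLR = S(1−α)/4 = 1154 W/m²; the top layer radiates at T_e = 377.7 K.
With N = 4 opaque layers, T_s = (N+1)^(1/4)·T_e = 5^(1/4)·377.7 = 564.8 K.

565 kelvin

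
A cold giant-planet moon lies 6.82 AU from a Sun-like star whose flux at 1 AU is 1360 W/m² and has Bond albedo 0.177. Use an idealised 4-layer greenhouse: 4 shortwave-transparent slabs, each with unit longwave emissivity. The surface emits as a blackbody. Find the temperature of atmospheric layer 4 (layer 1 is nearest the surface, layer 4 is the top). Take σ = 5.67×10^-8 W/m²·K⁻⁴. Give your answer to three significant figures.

101 K

By the inverse-square law, S = 1360/6.82² = 29.24 W/m².
Top-of-atmosphere balance: σT_e⁴ = S(1−α)/4 = 6.016 W/m² → T_e = 101.5 K.
In the N-layer model, layer k (counted from the surface) has T_k = (N+1−k)^(1/4)·T_e.
T_4 = (1)^(1/4)·101.5 = 101.5 K.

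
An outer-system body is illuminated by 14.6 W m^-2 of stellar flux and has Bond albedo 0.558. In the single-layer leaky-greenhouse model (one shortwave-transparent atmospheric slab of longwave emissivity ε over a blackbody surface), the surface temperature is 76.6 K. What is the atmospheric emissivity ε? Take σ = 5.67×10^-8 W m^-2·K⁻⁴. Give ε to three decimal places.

0.347

TOA balance gives T_e = 73.04 K.
Inverting T_s⁴ = 2T_e⁴/(2−ε): (T_e/T_s)⁴ = 0.8265, so ε = 2(1 − 0.8265) = 0.3471.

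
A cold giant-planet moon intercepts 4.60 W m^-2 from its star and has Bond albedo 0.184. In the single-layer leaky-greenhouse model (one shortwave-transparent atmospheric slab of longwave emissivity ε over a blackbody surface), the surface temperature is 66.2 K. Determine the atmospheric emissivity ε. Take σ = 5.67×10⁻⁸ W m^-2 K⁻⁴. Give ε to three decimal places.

TOA balance gives T_e = 63.78 K.
T_s⁴ = T_e⁴·2/(2−ε) → ε = 2 − 2(T_e/T_s)⁴ = 2 − 2·(63.78/66.2)⁴ = 0.2765.

0.277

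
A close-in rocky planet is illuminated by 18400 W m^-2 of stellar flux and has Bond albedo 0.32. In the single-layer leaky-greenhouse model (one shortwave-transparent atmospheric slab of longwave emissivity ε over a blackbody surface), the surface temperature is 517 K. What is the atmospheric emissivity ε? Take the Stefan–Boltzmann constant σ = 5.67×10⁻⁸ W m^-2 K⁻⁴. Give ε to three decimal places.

0.456

TOA balance gives T_e = 484.6 K.
Since (2−ε)/2 = (T_e/T_s)⁴ = 0.7722, ε = 0.4556.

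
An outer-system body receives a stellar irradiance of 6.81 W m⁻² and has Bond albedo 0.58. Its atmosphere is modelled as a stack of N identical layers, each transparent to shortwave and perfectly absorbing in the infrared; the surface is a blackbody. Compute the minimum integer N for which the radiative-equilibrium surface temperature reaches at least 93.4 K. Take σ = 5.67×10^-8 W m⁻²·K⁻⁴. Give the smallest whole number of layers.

Top-of-atmosphere balance: σT_e⁴ = S(1−α)/4 = 0.7151 W m⁻² → T_e = 59.59 K.
Need (N+1)T_e⁴ ≥ T_s⁴, i.e. N+1 ≥ (93.4/59.59)⁴ = 6.034.
So N ≥ 5.034; the smallest integer is N = 6.

6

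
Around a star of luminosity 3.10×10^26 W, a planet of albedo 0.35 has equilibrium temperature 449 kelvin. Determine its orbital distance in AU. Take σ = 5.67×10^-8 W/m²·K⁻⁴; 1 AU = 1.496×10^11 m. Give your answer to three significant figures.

0.279 AU

The flux needed for this T is 4σT⁴/(1−0.35) = 14180 W/m².
Then d = [L/(4πS)]^(1/2) = 4.171×10^10 m, i.e. 0.2788 AU.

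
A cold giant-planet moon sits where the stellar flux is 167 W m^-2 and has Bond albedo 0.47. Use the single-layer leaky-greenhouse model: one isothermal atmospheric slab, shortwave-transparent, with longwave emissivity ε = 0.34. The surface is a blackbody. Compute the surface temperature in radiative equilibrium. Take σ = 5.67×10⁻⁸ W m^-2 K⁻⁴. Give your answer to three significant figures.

147 K

At the top of the atmosphere, σT_e⁴ = S(1−α)/4 = 22.13 W m^-2, giving T_e = 140.6 K.
Surface balance with a leaky layer gives σT_s⁴ = σT_e⁴·2/(2−ε), so T_s = T_e·[2/(2−0.34)]^(1/4) = 147.3 K.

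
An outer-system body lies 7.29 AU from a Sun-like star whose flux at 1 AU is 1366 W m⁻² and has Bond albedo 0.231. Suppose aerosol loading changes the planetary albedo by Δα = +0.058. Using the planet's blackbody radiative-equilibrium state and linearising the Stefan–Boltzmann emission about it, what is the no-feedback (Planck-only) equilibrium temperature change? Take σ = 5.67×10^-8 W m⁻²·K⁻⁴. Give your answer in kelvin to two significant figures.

Flux at the orbit: S = 1366/(7.29)² = 25.70 W m⁻².
The baseline emission temperature is T_e = 96.62 K.
ΔF = −(S/4)Δα = −(25.70/4)×(+0.058) = -0.3727 W m⁻².
Linearising σT⁴ gives d(σT⁴)/dT = 4σT_e³ = 0.2046 W m⁻² per K.
Hence the no-feedback warming is ΔF/(4σT_e³) = -1.82 K.

-1.8 kelvin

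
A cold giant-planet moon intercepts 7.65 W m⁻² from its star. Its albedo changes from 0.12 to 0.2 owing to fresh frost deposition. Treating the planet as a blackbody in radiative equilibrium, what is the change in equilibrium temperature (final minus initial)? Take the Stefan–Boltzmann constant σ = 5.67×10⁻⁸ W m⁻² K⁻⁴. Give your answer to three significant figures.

With α = 0.12, T₁ = 73.81 K.
With α = 0.2, T₂ = 72.07 K.
Change: 72.07 − 73.81 = -1.738 K.

-1.74 K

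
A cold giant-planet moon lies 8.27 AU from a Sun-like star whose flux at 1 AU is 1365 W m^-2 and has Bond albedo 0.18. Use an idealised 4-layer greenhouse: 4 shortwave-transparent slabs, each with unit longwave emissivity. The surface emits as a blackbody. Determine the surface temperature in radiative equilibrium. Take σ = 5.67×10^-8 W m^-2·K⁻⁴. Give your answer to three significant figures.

138 K

Irradiance scales as 1/d², so S = 1365 W m^-2 × (1/8.27)² = 19.96 W m^-2.
Top-of-atmosphere balance: σT_e⁴ = S(1−α)/4 = 4.091 W m^-2 → T_e = 92.17 K.
Layer-by-layer balance gives σT_s⁴ = (N+1)σT_e⁴, so T_s = 5^¼·92.17 = 137.8 K.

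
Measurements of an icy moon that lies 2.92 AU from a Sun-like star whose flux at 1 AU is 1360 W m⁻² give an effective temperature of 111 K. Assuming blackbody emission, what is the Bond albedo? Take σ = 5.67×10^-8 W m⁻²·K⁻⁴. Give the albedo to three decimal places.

0.784

Irradiance scales as 1/d², so S = 1360 W m⁻² × (1/2.92)² = 159.5 W m⁻².
Rearranging the radiative balance, α = 1 − 4σT⁴/S.
4σT⁴ = 4·5.67×10⁻⁸·(111)⁴ = 34.43 W m⁻².
Hence α = 1 − 34.43/159.5 = 0.7841.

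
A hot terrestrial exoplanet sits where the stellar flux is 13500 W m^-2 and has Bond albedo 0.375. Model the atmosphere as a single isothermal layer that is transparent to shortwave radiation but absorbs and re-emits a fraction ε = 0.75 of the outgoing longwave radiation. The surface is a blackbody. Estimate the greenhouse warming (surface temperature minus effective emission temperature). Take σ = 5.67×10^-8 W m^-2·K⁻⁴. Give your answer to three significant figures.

The planet radiates to space at T_e = [S(1−α)/(4σ)]^(1/4) = 439.2 K.
For a single slab of emissivity ε, T_s⁴ = 2T_e⁴/(2−ε); thus T_s = 439.2·(1.6)^(1/4) = 493.9 K.
The atmosphere warms the surface by 54.76 K.

54.8 K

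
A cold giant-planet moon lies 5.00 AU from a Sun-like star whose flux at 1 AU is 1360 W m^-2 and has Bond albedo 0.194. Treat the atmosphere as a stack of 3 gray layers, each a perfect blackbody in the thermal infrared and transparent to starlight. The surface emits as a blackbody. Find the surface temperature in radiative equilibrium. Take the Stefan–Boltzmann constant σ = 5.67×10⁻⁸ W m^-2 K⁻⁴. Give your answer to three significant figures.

167 K

By the inverse-square law, S = 1360/5.00² = 54.40 W m^-2.
Top-of-atmosphere balance: σT_e⁴ = S(1−α)/4 = 10.96 W m^-2 → T_e = 117.9 K.
With N = 3 opaque layers, T_s = (N+1)^(1/4)·T_e = 4^(1/4)·117.9 = 166.8 K.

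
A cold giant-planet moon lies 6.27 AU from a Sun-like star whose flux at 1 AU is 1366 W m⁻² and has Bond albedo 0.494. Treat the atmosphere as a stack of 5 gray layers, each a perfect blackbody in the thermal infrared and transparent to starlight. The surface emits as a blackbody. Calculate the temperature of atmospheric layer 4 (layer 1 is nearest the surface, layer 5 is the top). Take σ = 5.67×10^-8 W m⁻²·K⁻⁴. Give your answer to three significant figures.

By the inverse-square law, S = 1366/6.27² = 34.75 W m⁻².
OLR = S(1−α)/4 = 4.395 W m⁻²; the top layer radiates at T_e = 93.83 K.
The net upward flux σT_e⁴ is constant between every pair of levels, so T_k⁴ = (N+1−k)T_e⁴.
With k = 4: T_4 = (5+1−4)^¼·93.83 K = 111.6 K.

112 K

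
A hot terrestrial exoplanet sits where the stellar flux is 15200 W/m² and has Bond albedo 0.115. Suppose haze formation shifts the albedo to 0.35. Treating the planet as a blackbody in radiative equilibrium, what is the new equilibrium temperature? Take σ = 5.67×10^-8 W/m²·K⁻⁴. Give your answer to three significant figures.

With the new albedo, S(1−α₂)/4 = 2470 W/m², so T₂ = 456.9 K.

457 K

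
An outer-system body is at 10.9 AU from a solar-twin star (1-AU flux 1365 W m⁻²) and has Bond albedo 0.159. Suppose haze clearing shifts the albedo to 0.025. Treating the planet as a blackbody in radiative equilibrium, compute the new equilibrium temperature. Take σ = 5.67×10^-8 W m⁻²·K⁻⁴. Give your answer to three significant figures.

83.8 K

Irradiance scales as 1/d², so S = 1365 W m⁻² × (1/10.9)² = 11.49 W m⁻².
With the new albedo, S(1−α₂)/4 = 2.800 W m⁻², so T₂ = 83.83 K.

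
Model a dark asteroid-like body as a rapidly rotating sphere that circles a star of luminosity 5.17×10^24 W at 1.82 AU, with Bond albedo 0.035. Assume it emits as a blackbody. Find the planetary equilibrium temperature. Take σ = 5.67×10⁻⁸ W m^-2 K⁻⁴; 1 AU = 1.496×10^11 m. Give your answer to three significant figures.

69.7 K

d = 1.82 × 1.496×10^11 m = 2.723×10^11 m.
Flux at the orbit: S = L/(4πd²) = 5.17×10^24/(4π·(2.72×10^11)²) = 5.550 W m^-2.
Absorbed flux (global mean): S(1−α)/4 = 5.550·0.965/4 = 1.339 W m^-2.
In equilibrium σT⁴ equals this, so T = 69.71 K.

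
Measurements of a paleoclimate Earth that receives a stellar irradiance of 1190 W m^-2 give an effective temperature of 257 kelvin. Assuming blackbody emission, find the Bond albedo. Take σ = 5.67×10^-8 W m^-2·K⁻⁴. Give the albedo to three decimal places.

From σT⁴ = S(1−α)/4 we invert for α: 1−α = 4σT⁴/S.
4σT⁴ = 4·5.67×10⁻⁸·(257)⁴ = 989.4 W m^-2.
1−α = 989.4/1190 = 0.8314, so α = 0.1686.

0.169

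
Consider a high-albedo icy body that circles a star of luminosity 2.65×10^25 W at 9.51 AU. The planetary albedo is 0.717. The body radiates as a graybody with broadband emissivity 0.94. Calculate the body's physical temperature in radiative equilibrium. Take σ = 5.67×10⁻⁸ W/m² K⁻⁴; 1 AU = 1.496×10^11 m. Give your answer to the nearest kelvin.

34 K

Orbital distance: d = 9.51 AU = 1.423×10^12 m.
Flux at the orbit: S = L/(4πd²) = 2.65×10^25/(4π·(1.42×10^12)²) = 1.042 W/m².
Absorbed flux (global mean): S(1−α)/4 = 1.042·0.283/4 = 0.07371 W/m².
Equating to εσT⁴ with ε = 0.94: T = (0.07371/0.94σ)^(1/4) = 34.29 K.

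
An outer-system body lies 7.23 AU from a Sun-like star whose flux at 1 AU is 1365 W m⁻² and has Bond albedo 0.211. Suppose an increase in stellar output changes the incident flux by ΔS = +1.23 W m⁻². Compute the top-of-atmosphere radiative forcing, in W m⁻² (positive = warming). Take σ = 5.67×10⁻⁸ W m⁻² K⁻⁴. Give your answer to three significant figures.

Flux at the orbit: S = 1365/(7.23)² = 26.11 W m⁻².
TOA radiative forcing: ΔF = (1−α)ΔS/4 = 0.789·(+1.23)/4 = 0.2426 W m⁻².

0.243 W m⁻²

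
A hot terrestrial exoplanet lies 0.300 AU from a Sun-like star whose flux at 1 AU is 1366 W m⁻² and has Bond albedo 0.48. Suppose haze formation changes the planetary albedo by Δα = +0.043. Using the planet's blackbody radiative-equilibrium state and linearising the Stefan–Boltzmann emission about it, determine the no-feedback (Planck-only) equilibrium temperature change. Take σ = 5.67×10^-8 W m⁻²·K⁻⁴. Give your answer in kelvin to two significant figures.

Irradiance scales as 1/d², so S = 1366 W m⁻² × (1/0.300)² = 15180 W m⁻².
Reference equilibrium: T_e = [S(1−α)/(4σ)]^(1/4) = 431.9 K.
The change in absorbed flux is Δ[S(1−α)/4] = −SΔα/4 = -163.2 W m⁻².
Linearising σT⁴ gives d(σT⁴)/dT = 4σT_e³ = 18.27 W m⁻² per K.
So ΔT₀ = -163.2/18.27 = -8.93 K.

-8.9 K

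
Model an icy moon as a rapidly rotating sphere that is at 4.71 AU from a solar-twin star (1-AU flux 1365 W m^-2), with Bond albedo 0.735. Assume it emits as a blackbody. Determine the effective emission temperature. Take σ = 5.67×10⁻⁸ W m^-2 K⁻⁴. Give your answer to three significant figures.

92.1 kelvin

Flux at the orbit: S = 1365/(4.71)² = 61.53 W m^-2.
Averaging over the sphere, the absorbed flux is S(1−α)/4 = 4.076 W m^-2.
Set σT⁴ = 4.076 → T = (4.076/σ)^(1/4) = 92.08 K.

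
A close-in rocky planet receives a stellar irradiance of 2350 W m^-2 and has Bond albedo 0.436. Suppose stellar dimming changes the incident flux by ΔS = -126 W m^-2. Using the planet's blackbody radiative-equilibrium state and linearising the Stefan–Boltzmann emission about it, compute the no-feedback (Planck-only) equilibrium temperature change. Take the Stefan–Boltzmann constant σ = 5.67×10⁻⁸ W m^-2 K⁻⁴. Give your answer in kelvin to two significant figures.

-3.7 K

The baseline emission temperature is T_e = 276.5 K.
TOA radiative forcing: ΔF = (1−α)ΔS/4 = 0.564·(-126)/4 = -17.77 W m^-2.
The Planck feedback parameter is 4σT_e³ = 4.794 W m^-2/K.
Hence the no-feedback warming is ΔF/(4σT_e³) = -3.71 K.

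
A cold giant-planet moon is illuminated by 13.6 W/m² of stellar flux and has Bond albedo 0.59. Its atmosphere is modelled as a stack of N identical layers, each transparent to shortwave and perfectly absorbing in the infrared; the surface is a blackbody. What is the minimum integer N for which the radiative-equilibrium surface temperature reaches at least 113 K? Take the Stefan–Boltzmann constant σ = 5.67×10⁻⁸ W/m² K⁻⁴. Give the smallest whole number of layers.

6

OLR = S(1−α)/4 = 1.394 W/m²; the top layer radiates at T_e = 70.42 K.
T_s = (N+1)^(1/4)·T_e ≥ 113 K requires N+1 ≥ (T_s/T_e)⁴ = (113/70.42)⁴ = 6.632.
The minimum whole number is N = 6.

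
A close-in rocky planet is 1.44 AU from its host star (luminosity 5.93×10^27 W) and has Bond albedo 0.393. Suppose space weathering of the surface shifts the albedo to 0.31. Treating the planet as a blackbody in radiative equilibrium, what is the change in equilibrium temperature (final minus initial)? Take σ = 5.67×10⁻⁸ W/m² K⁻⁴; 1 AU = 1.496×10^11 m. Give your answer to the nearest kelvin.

d = 1.44 × 1.496×10^11 m = 2.154×10^11 m.
Flux at the orbit: S = L/(4πd²) = 5.93×10^27/(4π·(2.15×10^11)²) = 10170 W/m².
With α = 0.393, T₁ = 406.2 K.
With α = 0.31, T₂ = 419.4 K.
Change: 419.4 − 406.2 = 13.22 K.

13 K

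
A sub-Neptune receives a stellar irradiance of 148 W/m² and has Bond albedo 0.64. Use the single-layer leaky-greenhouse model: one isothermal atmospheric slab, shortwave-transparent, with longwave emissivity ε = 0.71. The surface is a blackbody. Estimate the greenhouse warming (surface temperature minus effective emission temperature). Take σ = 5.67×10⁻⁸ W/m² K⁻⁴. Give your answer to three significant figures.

The planet radiates to space at T_e = [S(1−α)/(4σ)]^(1/4) = 123.8 K.
Surface balance with a leaky layer gives σT_s⁴ = σT_e⁴·2/(2−ε), so T_s = T_e·[2/(2−0.71)]^(1/4) = 138.1 K.
The atmosphere warms the surface by 14.34 K.

14.3 K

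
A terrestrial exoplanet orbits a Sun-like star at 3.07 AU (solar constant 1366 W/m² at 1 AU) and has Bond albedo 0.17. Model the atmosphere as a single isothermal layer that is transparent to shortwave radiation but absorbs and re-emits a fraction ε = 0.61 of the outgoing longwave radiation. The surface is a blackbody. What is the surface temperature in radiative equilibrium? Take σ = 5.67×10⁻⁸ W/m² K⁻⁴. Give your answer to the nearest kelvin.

Flux at the orbit: S = 1366/(3.07)² = 144.9 W/m².
Effective emission temperature (TOA balance): σT_e⁴ = S(1−α)/4 = 30.07 W/m² → T_e = 151.8 K.
The surface balance (absorbed SW + ε·downward IR = σT_s⁴) with T_a⁴ = T_s⁴/2 reduces to T_s = T_e·[2/(2−ε)]^¼ = 166.2 K.

166 kelvin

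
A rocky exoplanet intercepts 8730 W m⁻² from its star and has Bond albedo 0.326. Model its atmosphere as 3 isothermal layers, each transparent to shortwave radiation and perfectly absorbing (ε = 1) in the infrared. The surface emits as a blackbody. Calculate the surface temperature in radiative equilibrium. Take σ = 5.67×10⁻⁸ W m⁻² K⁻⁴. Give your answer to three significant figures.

568 K

Top-of-atmosphere balance: σT_e⁴ = S(1−α)/4 = 1471 W m⁻² → T_e = 401.3 K.
For an N-layer opaque stack, T_s⁴ = (N+1)T_e⁴, hence T_s = (4)^(1/4)×401.3 K = 567.6 K.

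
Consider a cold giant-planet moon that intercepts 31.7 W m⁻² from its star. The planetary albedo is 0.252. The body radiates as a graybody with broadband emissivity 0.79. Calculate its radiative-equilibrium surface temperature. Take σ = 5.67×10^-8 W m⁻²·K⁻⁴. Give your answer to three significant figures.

107 K

The planet absorbs (1−α)S over its disc πR² and re-emits over 4πR², so the mean absorbed flux is (1−0.252)·31.70/4 = 5.928 W m⁻².
Radiative balance εσT⁴ = 5.928 gives T = [5.928/(0.79·σ)]^(1/4) = 107.3 K.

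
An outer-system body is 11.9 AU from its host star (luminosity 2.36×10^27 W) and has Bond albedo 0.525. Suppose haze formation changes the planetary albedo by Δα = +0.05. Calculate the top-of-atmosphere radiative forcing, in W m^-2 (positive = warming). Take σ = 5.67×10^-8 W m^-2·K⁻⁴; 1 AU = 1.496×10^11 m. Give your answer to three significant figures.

-0.741 W m^-2

d = 11.9 × 1.496×10^11 m = 1.780×10^12 m.
S = L/(4πd²) = 59.26 W m^-2.
ΔF = −(S/4)Δα = −(59.26/4)×(+0.05) = -0.7407 W m^-2.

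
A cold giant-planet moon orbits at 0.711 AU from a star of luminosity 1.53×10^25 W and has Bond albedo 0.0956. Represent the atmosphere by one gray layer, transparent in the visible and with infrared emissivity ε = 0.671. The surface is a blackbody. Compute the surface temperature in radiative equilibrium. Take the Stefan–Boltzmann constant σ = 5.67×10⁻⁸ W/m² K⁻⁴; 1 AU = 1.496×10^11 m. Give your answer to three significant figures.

159 K

d = 0.711 × 1.496×10^11 m = 1.064×10^11 m.
S = L/(4πd²) = 107.6 W/m².
At the top of the atmosphere, σT_e⁴ = S(1−α)/4 = 24.33 W/m², giving T_e = 143.9 K.
For a single slab of emissivity ε, T_s⁴ = 2T_e⁴/(2−ε); thus T_s = 143.9·(1.505)^(1/4) = 159.4 K.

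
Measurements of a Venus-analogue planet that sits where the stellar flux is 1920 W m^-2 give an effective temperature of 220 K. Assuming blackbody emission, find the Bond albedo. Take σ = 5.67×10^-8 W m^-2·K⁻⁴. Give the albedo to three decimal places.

Energy balance: S(1−α)/4 = σT⁴, so 1−α = 4σT⁴/S.
σT⁴ = 132.8 W m^-2, so 4σT⁴ = 531.3 W m^-2.
Hence α = 1 − 531.3/1920 = 0.7233.

0.723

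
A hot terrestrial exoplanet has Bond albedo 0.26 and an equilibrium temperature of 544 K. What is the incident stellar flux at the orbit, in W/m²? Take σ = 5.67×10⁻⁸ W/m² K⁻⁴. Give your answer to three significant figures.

Invert the energy balance for S: S = 4σT⁴/(1−α).
σT⁴ = 5.67×10⁻⁸·(544)⁴ = 4966 W/m².
So S = 4×4966/(1−0.26) = 26840 W/m².

26800 W/m²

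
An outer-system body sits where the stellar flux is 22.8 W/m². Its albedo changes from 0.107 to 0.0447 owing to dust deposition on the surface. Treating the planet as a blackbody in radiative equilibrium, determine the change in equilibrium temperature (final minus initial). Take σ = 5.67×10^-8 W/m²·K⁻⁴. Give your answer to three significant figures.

1.66 kelvin

Before: T₁ = [22.80·0.893/(4σ)]^(1/4) = 97.34 K.
Final:   T₂ = [S(1−0.0447)/(4σ)]^(1/4) = 98.99 K.
ΔT = T₂ − T₁ = 1.655 K.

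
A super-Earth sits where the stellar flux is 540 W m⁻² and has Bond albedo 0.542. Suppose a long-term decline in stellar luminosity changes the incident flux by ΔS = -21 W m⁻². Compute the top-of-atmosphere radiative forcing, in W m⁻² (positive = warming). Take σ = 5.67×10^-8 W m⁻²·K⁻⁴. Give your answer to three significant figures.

-2.40 W m⁻²

TOA radiative forcing: ΔF = (1−α)ΔS/4 = 0.458·(-21)/4 = -2.404 W m⁻².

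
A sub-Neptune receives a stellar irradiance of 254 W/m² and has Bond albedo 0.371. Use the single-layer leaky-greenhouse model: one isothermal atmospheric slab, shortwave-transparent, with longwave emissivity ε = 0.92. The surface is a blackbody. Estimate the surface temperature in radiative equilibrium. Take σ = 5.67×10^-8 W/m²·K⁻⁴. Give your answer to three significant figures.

At the top of the atmosphere, σT_e⁴ = S(1−α)/4 = 39.94 W/m², giving T_e = 162.9 K.
Surface balance with a leaky layer gives σT_s⁴ = σT_e⁴·2/(2−ε), so T_s = T_e·[2/(2−0.92)]^(1/4) = 190.0 K.

190 K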